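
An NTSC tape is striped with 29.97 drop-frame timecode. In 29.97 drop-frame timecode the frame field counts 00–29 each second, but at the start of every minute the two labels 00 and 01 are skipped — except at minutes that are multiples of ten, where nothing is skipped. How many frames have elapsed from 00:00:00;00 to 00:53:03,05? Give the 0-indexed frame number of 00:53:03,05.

95399

Complete 10-minute blocks: 5, each 17982 frames → 89910.
Remaining 3 whole minutes in the current block: 1800 + 2 × 1798 = 5396 frames.
Within the current minute: 3 × 30 + 5 − 2 = 93 (labels ;00/;01 skipped at this minute). Total = 89910 + 5396 + 93 = 95399.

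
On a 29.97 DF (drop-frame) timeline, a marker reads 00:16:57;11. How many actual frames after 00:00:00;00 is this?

30491

Complete 10-minute blocks: 1, each 17982 frames → 17982.
Remaining 6 whole minutes in the current block: 1800 + 5 × 1798 = 10790 frames.
Within the current minute: 57 × 30 + 11 − 2 = 1719 (labels ;00/;01 skipped at this minute). Total = 17982 + 10790 + 1719 = 30491.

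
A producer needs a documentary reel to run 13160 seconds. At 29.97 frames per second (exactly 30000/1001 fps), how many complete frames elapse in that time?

Frames = 13160 × 30000/1001 = 56400000/143 ≈ 394405.5944.
Complete frames: 394405.

394405 frames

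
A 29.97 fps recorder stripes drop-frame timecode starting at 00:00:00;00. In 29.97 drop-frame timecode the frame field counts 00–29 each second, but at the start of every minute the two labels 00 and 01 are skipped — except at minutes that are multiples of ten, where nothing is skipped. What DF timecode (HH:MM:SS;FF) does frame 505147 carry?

04:40:55;01

Ten DF minutes hold 17982 frames, so frame 505147 lies in block 28 (frames 503496–521477) with 1651 frames into that block.
The block's first minute is 1800 frames and the rest 1798 each; 1651 frames reaches minute 0, so 28 × 18 + 0 × 2 = 504 labels have been skipped so far.
Adding those back, label number 505147 + 504 = 505651 at 30 labels/s is 16855 s + 1 f = 4 h 40 min 55 s frame 1, i.e. 04:40:55;01.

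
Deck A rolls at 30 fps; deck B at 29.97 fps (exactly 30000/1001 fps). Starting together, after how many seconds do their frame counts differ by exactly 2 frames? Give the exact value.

The gap grows by |30000/1001 − 30| = 30/1001 frames per second.
Time for a 2-frame gap: 2 ÷ (30/1001) = 1001/15 s.

1001/15 seconds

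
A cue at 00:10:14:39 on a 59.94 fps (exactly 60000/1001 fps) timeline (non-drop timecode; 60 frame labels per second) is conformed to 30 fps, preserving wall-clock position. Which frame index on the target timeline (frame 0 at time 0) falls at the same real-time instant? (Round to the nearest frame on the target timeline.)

frame 18458

Source frame index: (0×3600 + 10×60 + 14) × 60 + 39 = 36879.
Real time: 36879 / (60000/1001) = 12305293/20000 s.
Target frame: (12305293/20000) × (30) = 36915879/2000 ≈ 18457.940 → 18458.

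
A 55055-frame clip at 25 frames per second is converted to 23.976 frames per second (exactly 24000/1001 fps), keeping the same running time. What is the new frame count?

52800 frames

Target frames = source frames × (target rate / source rate) = 55055 × (24000/1001)/(25) = 55055 × 960/1001 = 52800.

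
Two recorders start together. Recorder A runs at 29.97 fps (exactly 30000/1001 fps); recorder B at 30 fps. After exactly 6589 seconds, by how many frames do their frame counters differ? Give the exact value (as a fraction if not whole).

A emits 30000/1001 × 6589 = 17970000/91 frames; B emits 30 × 6589 = 197670.
Difference = 17970/91 frames (≈ 197.4725); B is ahead of A.

17970/91 frames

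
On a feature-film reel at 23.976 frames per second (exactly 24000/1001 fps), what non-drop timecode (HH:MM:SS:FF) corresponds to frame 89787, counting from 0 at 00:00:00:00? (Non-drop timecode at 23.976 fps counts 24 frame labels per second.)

89787 ÷ 24 = 3741 full seconds, remainder 3 frames.
3741 s = 1 h 2 min 21 s.
Timecode: 01:02:21:03.

01:02:21:03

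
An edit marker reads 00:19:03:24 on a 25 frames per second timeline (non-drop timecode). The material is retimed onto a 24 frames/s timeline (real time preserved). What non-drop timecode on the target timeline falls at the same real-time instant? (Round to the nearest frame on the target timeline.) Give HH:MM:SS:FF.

Source frame index: (0×3600 + 19×60 + 3) × 25 + 24 = 28599.
Real time: 28599 / (25) = 28599/25 s.
Target frame: (28599/25) × (24) = 686376/25 ≈ 27455.040 → 27455.
At 24 labels/s: frame 27455 → 00:19:03:23.

00:19:03:23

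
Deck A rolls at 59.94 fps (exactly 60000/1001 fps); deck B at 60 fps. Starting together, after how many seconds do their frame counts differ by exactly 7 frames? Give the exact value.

7007/60 seconds

The gap grows by |60 − 60000/1001| = 60/1001 frames per second.
Time for a 7-frame gap: 7 ÷ (60/1001) = 7007/60 s.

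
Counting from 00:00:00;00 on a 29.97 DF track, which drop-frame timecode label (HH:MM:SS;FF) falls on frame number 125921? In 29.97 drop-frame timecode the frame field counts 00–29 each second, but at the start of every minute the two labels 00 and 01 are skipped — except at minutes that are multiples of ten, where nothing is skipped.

01:10:01;17

Ten DF minutes hold 17982 frames, so frame 125921 lies in block 7 (frames 125874–143855) with 47 frames into that block.
The block's first minute is 1800 frames and the rest 1798 each; 47 frames reaches minute 0, so 7 × 18 + 0 × 2 = 126 labels have been skipped so far.
Adding those back, label number 125921 + 126 = 126047 at 30 labels/s is 4201 s + 17 f = 1 h 10 min 1 s frame 17, i.e. 01:10:01;17.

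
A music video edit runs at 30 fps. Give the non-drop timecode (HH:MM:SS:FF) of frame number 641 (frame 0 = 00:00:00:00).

00:00:21:11

641 ÷ 30 = 21 full seconds, remainder 11 frames.
21 s = 0 h 0 min 21 s.
Timecode: 00:00:21:11.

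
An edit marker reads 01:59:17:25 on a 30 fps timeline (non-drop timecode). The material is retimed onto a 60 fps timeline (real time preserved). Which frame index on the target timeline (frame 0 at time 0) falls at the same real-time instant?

Source frame index: (1×3600 + 59×60 + 17) × 30 + 25 = 214735.
Real time: 214735 / (30) = 42947/6 s.
Target frame: (42947/6) × (60) = 429470.

frame 429470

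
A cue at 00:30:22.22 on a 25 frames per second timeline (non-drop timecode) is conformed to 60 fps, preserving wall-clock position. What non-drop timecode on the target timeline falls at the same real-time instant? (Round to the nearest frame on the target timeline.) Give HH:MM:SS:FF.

00:30:22:53

Source frame index: (0×3600 + 30×60 + 22) × 25 + 22 = 45572.
Real time: 45572 / (25) = 45572/25 s.
Target frame: (45572/25) × (60) = 546864/5 ≈ 109372.800 → 109373.
At 60 labels/s: frame 109373 → 00:30:22:53.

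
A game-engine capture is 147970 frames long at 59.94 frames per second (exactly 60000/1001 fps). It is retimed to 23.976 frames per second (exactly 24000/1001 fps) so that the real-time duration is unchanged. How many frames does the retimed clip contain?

59188 frames

Frames at target rate = 147970 × (24000/1001) / (60000/1001) = 59188.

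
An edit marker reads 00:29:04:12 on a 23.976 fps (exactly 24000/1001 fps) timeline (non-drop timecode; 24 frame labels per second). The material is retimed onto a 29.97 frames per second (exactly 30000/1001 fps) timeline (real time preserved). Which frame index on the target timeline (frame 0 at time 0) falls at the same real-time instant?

Source frame index: (0×3600 + 29×60 + 4) × 24 + 12 = 41868.
Real time: 41868 / (24000/1001) = 3492489/2000 s.
Target frame: (3492489/2000) × (30000/1001) = 52335.

frame 52335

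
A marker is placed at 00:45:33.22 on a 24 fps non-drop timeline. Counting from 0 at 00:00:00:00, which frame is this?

Total seconds to the label: (0 × 3600 + 45 × 60 + 33) = 2733.
Frame index = 2733 × 24 + 22 = 65614.

frame 65614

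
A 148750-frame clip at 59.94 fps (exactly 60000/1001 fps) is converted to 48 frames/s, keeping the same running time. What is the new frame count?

Target frames = source frames × (target rate / source rate) = 148750 × (48)/(60000/1001) = 148750 × 1001/1250 = 119119.

119119 frames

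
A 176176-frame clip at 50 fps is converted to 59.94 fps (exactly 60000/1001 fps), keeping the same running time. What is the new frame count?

211200 frames

Target frames = source frames × (target rate / source rate) = 176176 × (60000/1001)/(50) = 176176 × 1200/1001 = 211200.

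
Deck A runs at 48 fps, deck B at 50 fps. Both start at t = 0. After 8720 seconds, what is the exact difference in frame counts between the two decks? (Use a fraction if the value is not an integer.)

A emits 48 × 8720 = 418560 frames; B emits 50 × 8720 = 436000.
Difference = 17440 frames; B is ahead of A.

17440 frames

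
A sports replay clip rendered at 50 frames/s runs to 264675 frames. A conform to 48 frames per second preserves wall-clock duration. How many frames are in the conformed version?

254088 frames

Target frames = source frames × (target rate / source rate) = 264675 × (48)/(50) = 264675 × 24/25 = 254088.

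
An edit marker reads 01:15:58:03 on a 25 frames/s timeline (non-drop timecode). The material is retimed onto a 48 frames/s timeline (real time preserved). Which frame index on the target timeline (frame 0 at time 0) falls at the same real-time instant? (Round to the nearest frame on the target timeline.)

Source frame index: (1×3600 + 15×60 + 58) × 25 + 3 = 113953.
Real time: 113953 / (25) = 113953/25 s.
Target frame: (113953/25) × (48) = 5469744/25 ≈ 218789.760 → 218790.

frame 218790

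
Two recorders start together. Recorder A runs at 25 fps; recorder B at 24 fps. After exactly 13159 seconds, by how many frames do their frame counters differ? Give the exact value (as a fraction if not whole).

A emits 25 × 13159 = 328975 frames; B emits 24 × 13159 = 315816.
Difference = 13159 frames; B is behind A.

13159 frames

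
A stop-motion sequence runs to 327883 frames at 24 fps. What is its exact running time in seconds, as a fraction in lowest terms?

Running time = 327883 ÷ (24) = 327883 × 1/24 = 327883/24 s.

327883/24 seconds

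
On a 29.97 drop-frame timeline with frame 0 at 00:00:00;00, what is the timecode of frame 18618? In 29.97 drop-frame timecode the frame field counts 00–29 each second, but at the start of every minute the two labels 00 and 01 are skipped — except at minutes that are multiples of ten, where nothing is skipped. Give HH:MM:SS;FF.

Each 10-minute DF block holds 10 × 60 × 30 − 9 × 2 = 17982 frames. 18618 ÷ 17982 → 1 full block, remainder 636.
Within the partial block the first minute is 1800 frames and each further minute 1798, so 0 further minute boundaries passed. Total skipped labels = 18 × 1 + 2 × 0 = 18.
Non-drop label index = 18618 + 18 = 18636; at 30 labels/s that is 00:10:21:06, i.e. DF 00:10:21;06.

00:10:21;06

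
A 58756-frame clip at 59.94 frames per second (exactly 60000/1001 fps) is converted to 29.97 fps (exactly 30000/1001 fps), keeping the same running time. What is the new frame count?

Target frames = source frames × (target rate / source rate) = 58756 × (30000/1001)/(60000/1001) = 58756 × 1/2 = 29378.

29378 frames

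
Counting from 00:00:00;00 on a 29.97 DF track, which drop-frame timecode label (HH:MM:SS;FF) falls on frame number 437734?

Ten DF minutes hold 17982 frames, so frame 437734 lies in block 24 (frames 431568–449549) with 6166 frames into that block.
The block's first minute is 1800 frames and the rest 1798 each; 6166 frames reaches minute 3, so 24 × 18 + 3 × 2 = 438 labels have been skipped so far.
Adding those back, label number 437734 + 438 = 438172 at 30 labels/s is 14605 s + 22 f = 4 h 3 min 25 s frame 22, i.e. 04:03:25;22.

04:03:25;22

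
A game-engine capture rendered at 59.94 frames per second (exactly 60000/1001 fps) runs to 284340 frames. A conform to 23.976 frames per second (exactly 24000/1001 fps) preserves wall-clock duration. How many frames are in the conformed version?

113736 frames

Target frames = source frames × (target rate / source rate) = 284340 × (24000/1001)/(60000/1001) = 284340 × 2/5 = 113736.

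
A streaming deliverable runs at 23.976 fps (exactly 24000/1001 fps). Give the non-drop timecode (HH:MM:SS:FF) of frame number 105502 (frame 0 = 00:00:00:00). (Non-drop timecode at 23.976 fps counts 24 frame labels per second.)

105502 ÷ 24 = 4395 full seconds, remainder 22 frames.
4395 s = 1 h 13 min 15 s.
Timecode: 01:13:15:22.

01:13:15:22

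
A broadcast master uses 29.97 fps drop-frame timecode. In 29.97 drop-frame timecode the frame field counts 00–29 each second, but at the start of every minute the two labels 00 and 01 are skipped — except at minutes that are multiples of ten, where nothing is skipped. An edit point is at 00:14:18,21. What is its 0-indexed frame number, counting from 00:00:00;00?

As if non-drop at 30 labels/s: (0 × 3600 + 14 × 60 + 18) × 30 + 21 = 25761.
Minute boundaries passed: 14; those not divisible by 10: 14 − 1 = 13; dropped labels = 2 × 13 = 26.
Actual frame index = 25761 − 26 = 25735.

25735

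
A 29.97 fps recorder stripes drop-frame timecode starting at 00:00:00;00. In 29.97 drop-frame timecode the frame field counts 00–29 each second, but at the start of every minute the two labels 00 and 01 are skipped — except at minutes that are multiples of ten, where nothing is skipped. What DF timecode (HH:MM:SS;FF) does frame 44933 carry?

Ten DF minutes hold 17982 frames, so frame 44933 lies in block 2 (frames 35964–53945) with 8969 frames into that block.
The block's first minute is 1800 frames and the rest 1798 each; 8969 frames reaches minute 4, so 2 × 18 + 4 × 2 = 44 labels have been skipped so far.
Adding those back, label number 44933 + 44 = 44977 at 30 labels/s is 1499 s + 7 f = 0 h 24 min 59 s frame 7, i.e. 00:24:59;07.

00:24:59;07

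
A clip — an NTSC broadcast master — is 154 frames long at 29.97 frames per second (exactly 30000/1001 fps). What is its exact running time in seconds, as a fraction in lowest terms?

77077/15000 seconds

Running time = 154 ÷ (30000/1001) = 154 × 1001/30000 = 77077/15000 s.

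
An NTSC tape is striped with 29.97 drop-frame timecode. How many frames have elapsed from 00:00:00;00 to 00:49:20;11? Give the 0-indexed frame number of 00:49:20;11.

As if non-drop at 30 labels/s: (0 × 3600 + 49 × 60 + 20) × 30 + 11 = 88811.
Minute boundaries passed: 49; those not divisible by 10: 49 − 4 = 45; dropped labels = 2 × 45 = 90.
Actual frame index = 88811 − 90 = 88721.

88721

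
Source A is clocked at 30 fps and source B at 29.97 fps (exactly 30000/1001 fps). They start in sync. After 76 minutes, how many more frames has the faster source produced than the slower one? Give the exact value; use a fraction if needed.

76 min = 4560 s.
A emits 30 × 4560 = 136800 frames; B emits 30000/1001 × 4560 = 136800000/1001.
Difference = 136800/1001 frames (≈ 136.6633); B is behind A.

136800/1001 frames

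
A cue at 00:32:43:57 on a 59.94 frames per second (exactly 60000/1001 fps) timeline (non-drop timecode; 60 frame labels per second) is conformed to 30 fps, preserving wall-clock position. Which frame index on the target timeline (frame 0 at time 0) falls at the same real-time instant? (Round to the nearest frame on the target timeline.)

frame 58977

Source frame index: (0×3600 + 32×60 + 43) × 60 + 57 = 117837.
Real time: 117837 / (60000/1001) = 39318279/20000 s.
Target frame: (39318279/20000) × (30) = 117954837/2000 ≈ 58977.418 → 58977.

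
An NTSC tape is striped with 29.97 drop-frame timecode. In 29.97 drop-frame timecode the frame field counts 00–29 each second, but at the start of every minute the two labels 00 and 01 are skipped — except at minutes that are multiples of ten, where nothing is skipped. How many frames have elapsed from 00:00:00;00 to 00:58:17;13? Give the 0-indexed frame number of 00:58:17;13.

Complete 10-minute blocks: 5, each 17982 frames → 89910.
Remaining 8 whole minutes in the current block: 1800 + 7 × 1798 = 14386 frames.
Within the current minute: 17 × 30 + 13 − 2 = 521 (labels ;00/;01 skipped at this minute). Total = 89910 + 14386 + 521 = 104817.

104817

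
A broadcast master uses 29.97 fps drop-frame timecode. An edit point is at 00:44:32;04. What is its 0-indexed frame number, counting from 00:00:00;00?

80084

Complete 10-minute blocks: 4, each 17982 frames → 71928.
Remaining 4 whole minutes in the current block: 1800 + 3 × 1798 = 7194 frames.
Within the current minute: 32 × 30 + 4 − 2 = 962 (labels ;00/;01 skipped at this minute). Total = 71928 + 7194 + 962 = 80084.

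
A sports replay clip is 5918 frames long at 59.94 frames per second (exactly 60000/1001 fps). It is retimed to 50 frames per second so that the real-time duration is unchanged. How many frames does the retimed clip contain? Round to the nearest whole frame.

Frames at target rate = 5918 × (50) / (60000/1001) = 2961959/600 ≈ 4936.598.
Nearest whole frame: 4937.

4937 frames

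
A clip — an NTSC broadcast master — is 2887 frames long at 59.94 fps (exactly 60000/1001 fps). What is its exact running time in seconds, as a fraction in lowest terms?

2889887/60000 seconds

Running time = 2887 ÷ (60000/1001) = 2887 × 1001/60000 = 2889887/60000 s.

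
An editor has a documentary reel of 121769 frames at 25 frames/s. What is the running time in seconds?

4870.76 seconds

Running time = 121769 / (25) = 4870.76 s.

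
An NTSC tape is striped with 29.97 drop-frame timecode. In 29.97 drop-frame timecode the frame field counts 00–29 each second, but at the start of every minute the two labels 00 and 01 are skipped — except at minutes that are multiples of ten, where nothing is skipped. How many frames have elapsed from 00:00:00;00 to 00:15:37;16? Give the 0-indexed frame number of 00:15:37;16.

28098

As if non-drop at 30 labels/s: (0 × 3600 + 15 × 60 + 37) × 30 + 16 = 28126.
Minute boundaries passed: 15; those not divisible by 10: 15 − 1 = 14; dropped labels = 2 × 14 = 28.
Actual frame index = 28126 − 28 = 28098.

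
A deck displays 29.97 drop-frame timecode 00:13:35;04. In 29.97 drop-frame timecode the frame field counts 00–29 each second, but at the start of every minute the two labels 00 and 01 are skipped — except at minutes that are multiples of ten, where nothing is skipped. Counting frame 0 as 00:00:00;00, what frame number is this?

24430

As if non-drop at 30 labels/s: (0 × 3600 + 13 × 60 + 35) × 30 + 4 = 24454.
Minute boundaries passed: 13; those not divisible by 10: 13 − 1 = 12; dropped labels = 2 × 12 = 24.
Actual frame index = 24454 − 24 = 24430.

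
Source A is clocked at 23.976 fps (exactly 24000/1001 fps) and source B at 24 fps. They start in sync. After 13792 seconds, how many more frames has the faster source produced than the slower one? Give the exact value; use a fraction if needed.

331008/1001 frames

A emits 24000/1001 × 13792 = 331008000/1001 frames; B emits 24 × 13792 = 331008.
Difference = 331008/1001 frames (≈ 330.6773); B is ahead of A.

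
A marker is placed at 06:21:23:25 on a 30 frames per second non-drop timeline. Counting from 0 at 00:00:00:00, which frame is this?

686515

Total seconds to the label: (6 × 3600 + 21 × 60 + 23) = 22883.
Frame index = 22883 × 30 + 25 = 686515.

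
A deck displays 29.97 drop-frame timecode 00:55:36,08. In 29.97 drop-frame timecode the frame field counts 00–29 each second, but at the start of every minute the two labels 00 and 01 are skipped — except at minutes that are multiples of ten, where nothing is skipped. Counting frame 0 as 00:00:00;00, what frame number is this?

99988

Complete 10-minute blocks: 5, each 17982 frames → 89910.
Remaining 5 whole minutes in the current block: 1800 + 4 × 1798 = 8992 frames.
Within the current minute: 36 × 30 + 8 − 2 = 1086 (labels ;00/;01 skipped at this minute). Total = 89910 + 8992 + 1086 = 99988.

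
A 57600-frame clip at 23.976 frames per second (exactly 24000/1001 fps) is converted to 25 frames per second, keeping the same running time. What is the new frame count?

60060 frames

Target frames = source frames × (target rate / source rate) = 57600 × (25)/(24000/1001) = 57600 × 1001/960 = 60060.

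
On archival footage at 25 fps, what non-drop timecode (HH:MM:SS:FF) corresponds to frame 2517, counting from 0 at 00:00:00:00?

2517 ÷ 25 = 100 full seconds, remainder 17 frames.
100 s = 0 h 1 min 40 s.
Timecode: 00:01:40:17.

00:01:40:17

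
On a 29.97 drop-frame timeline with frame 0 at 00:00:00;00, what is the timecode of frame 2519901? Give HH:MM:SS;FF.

23:21:20;23

Ten DF minutes hold 17982 frames, so frame 2519901 lies in block 140 (frames 2517480–2535461) with 2421 frames into that block.
The block's first minute is 1800 frames and the rest 1798 each; 2421 frames reaches minute 1, so 140 × 18 + 1 × 2 = 2522 labels have been skipped so far.
Adding those back, label number 2519901 + 2522 = 2522423 at 30 labels/s is 84080 s + 23 f = 23 h 21 min 20 s frame 23, i.e. 23:21:20;23.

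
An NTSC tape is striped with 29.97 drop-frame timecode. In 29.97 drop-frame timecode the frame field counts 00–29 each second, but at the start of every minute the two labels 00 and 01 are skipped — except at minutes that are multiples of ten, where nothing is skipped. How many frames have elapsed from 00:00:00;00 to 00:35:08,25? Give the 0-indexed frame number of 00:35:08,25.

63201

As if non-drop at 30 labels/s: (0 × 3600 + 35 × 60 + 8) × 30 + 25 = 63265.
Minute boundaries passed: 35; those not divisible by 10: 35 − 3 = 32; dropped labels = 2 × 32 = 64.
Actual frame index = 63265 − 64 = 63201.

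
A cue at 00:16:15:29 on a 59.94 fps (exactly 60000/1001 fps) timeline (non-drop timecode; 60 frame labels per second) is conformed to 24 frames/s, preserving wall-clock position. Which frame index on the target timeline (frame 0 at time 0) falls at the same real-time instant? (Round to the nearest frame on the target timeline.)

Source frame index: (0×3600 + 16×60 + 15) × 60 + 29 = 58529.
Real time: 58529 / (60000/1001) = 58587529/60000 s.
Target frame: (58587529/60000) × (24) = 58587529/2500 ≈ 23435.012 → 23435.

frame 23435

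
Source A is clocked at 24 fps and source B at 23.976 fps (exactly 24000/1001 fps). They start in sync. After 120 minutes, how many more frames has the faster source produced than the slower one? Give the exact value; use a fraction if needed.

120 min = 7200 s.
A emits 24 × 7200 = 172800 frames; B emits 24000/1001 × 7200 = 172800000/1001.
Difference = 172800/1001 frames (≈ 172.6274); B is behind A.

172800/1001 frames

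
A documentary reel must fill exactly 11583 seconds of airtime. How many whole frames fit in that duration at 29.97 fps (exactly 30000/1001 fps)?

Frames = 11583 × 30000/1001 = 2430000/7 ≈ 347142.8571.
Complete frames: 347142.

347142 frames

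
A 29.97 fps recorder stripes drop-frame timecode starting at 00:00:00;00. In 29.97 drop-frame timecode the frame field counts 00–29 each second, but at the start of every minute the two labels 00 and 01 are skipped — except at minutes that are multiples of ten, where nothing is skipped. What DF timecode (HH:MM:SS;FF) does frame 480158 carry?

04:27:01;10

Ten DF minutes hold 17982 frames, so frame 480158 lies in block 26 (frames 467532–485513) with 12626 frames into that block.
The block's first minute is 1800 frames and the rest 1798 each; 12626 frames reaches minute 7, so 26 × 18 + 7 × 2 = 482 labels have been skipped so far.
Adding those back, label number 480158 + 482 = 480640 at 30 labels/s is 16021 s + 10 f = 4 h 27 min 1 s frame 10, i.e. 04:27:01;10.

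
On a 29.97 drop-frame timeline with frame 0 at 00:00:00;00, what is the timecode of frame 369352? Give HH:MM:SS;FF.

Each 10-minute DF block holds 10 × 60 × 30 − 9 × 2 = 17982 frames. 369352 ÷ 17982 → 20 full blocks, remainder 9712.
Within the partial block the first minute is 1800 frames and each further minute 1798, so 5 further minute boundaries passed. Total skipped labels = 18 × 20 + 2 × 5 = 370.
Non-drop label index = 369352 + 370 = 369722; at 30 labels/s that is 03:25:24:02, i.e. DF 03:25:24;02.

03:25:24;02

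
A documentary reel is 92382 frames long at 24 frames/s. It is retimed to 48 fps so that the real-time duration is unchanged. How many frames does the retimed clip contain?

Frames at target rate = 92382 × (48) / (24) = 184764.

184764 frames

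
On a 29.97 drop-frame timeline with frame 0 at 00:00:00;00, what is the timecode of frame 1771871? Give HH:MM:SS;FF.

16:25:21;15

Ten DF minutes hold 17982 frames, so frame 1771871 lies in block 98 (frames 1762236–1780217) with 9635 frames into that block.
The block's first minute is 1800 frames and the rest 1798 each; 9635 frames reaches minute 5, so 98 × 18 + 5 × 2 = 1774 labels have been skipped so far.
Adding those back, label number 1771871 + 1774 = 1773645 at 30 labels/s is 59121 s + 15 f = 16 h 25 min 21 s frame 15, i.e. 16:25:21;15.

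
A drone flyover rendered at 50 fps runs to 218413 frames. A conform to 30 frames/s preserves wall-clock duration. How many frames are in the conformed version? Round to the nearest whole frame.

131048 frames

Frames at target rate = 218413 × (30) / (50) = 655239/5 ≈ 131047.800.
Nearest whole frame: 131048.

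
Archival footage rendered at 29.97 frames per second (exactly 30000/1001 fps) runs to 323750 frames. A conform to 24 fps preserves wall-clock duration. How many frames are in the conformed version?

Target frames = source frames × (target rate / source rate) = 323750 × (24)/(30000/1001) = 323750 × 1001/1250 = 259259.

259259 frames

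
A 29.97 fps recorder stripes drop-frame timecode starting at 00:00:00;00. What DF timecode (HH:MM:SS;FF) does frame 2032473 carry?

Ten DF minutes hold 17982 frames, so frame 2032473 lies in block 113 (frames 2031966–2049947) with 507 frames into that block.
The block's first minute is 1800 frames and the rest 1798 each; 507 frames reaches minute 0, so 113 × 18 + 0 × 2 = 2034 labels have been skipped so far.
Adding those back, label number 2032473 + 2034 = 2034507 at 30 labels/s is 67816 s + 27 f = 18 h 50 min 16 s frame 27, i.e. 18:50:16;27.

18:50:16;27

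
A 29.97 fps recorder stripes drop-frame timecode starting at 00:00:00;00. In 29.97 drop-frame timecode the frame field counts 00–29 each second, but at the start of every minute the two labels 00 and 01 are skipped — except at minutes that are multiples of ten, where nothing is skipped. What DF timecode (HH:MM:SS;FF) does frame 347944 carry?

Ten DF minutes hold 17982 frames, so frame 347944 lies in block 19 (frames 341658–359639) with 6286 frames into that block.
The block's first minute is 1800 frames and the rest 1798 each; 6286 frames reaches minute 3, so 19 × 18 + 3 × 2 = 348 labels have been skipped so far.
Adding those back, label number 347944 + 348 = 348292 at 30 labels/s is 11609 s + 22 f = 3 h 13 min 29 s frame 22, i.e. 03:13:29;22.

03:13:29;22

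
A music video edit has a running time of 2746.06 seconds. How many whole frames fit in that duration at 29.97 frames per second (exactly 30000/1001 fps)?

82299 frames

Frames = 2746.06 × 30000/1001 = 82381800/1001 ≈ 82299.5005.
Complete frames: 82299.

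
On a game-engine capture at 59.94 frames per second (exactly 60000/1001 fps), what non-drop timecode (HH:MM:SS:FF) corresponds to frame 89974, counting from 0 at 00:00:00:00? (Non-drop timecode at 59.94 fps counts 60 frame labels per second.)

89974 ÷ 60 = 1499 full seconds, remainder 34 frames.
1499 s = 0 h 24 min 59 s.
Timecode: 00:24:59:34.

00:24:59:34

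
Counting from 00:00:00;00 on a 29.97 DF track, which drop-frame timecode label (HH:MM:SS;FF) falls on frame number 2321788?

Ten DF minutes hold 17982 frames, so frame 2321788 lies in block 129 (frames 2319678–2337659) with 2110 frames into that block.
The block's first minute is 1800 frames and the rest 1798 each; 2110 frames reaches minute 1, so 129 × 18 + 1 × 2 = 2324 labels have been skipped so far.
Adding those back, label number 2321788 + 2324 = 2324112 at 30 labels/s is 77470 s + 12 f = 21 h 31 min 10 s frame 12, i.e. 21:31:10;12.

21:31:10;12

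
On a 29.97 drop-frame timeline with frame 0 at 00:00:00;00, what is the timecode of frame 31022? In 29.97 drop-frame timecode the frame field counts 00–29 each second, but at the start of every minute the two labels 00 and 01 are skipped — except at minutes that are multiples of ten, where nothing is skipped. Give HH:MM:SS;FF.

00:17:15;04

Ten DF minutes hold 17982 frames, so frame 31022 lies in block 1 (frames 17982–35963) with 13040 frames into that block.
The block's first minute is 1800 frames and the rest 1798 each; 13040 frames reaches minute 7, so 1 × 18 + 7 × 2 = 32 labels have been skipped so far.
Adding those back, label number 31022 + 32 = 31054 at 30 labels/s is 1035 s + 4 f = 0 h 17 min 15 s frame 4, i.e. 00:17:15;04.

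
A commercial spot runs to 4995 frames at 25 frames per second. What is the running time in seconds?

Running time = 4995 / (25) = 199.8 s.

199.8 seconds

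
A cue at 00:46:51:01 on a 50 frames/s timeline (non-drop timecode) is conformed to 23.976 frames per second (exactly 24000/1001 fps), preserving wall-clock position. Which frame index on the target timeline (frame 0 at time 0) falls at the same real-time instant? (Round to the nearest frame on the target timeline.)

frame 67397

Source frame index: (0×3600 + 46×60 + 51) × 50 + 1 = 140551.
Real time: 140551 / (50) = 140551/50 s.
Target frame: (140551/50) × (24000/1001) = 67464480/1001 ≈ 67397.083 → 67397.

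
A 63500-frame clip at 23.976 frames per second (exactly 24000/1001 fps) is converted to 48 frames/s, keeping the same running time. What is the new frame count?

127127 frames

Target frames = source frames × (target rate / source rate) = 63500 × (48)/(24000/1001) = 63500 × 1001/500 = 127127.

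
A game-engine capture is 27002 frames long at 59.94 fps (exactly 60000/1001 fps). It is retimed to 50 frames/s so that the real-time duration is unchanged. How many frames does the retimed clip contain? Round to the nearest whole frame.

Frames at target rate = 27002 × (50) / (60000/1001) = 13514501/600 ≈ 22524.168.
Nearest whole frame: 22524.

22524 frames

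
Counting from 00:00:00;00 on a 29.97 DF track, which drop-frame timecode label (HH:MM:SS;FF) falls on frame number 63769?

Ten DF minutes hold 17982 frames, so frame 63769 lies in block 3 (frames 53946–71927) with 9823 frames into that block.
The block's first minute is 1800 frames and the rest 1798 each; 9823 frames reaches minute 5, so 3 × 18 + 5 × 2 = 64 labels have been skipped so far.
Adding those back, label number 63769 + 64 = 63833 at 30 labels/s is 2127 s + 23 f = 0 h 35 min 27 s frame 23, i.e. 00:35:27;23.

00:35:27;23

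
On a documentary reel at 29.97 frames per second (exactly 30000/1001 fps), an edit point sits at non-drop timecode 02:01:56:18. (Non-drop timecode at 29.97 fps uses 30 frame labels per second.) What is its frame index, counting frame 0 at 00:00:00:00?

Total seconds to the label: (2 × 3600 + 1 × 60 + 56) = 7316.
Frame index = 7316 × 30 + 18 = 219498.

frame 219498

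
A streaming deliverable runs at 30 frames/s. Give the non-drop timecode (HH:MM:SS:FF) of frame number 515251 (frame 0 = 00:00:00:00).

04:46:15:01

515251 ÷ 30 = 17175 full seconds, remainder 1 frame.
17175 s = 4 h 46 min 15 s.
Timecode: 04:46:15:01.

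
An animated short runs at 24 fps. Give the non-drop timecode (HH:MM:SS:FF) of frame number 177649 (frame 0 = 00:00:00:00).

177649 ÷ 24 = 7402 full seconds, remainder 1 frame.
7402 s = 2 h 3 min 22 s.
Timecode: 02:03:22:01.

02:03:22:01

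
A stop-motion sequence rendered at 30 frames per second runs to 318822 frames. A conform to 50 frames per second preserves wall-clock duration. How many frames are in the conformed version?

531370 frames

Target frames = source frames × (target rate / source rate) = 318822 × (50)/(30) = 318822 × 5/3 = 531370.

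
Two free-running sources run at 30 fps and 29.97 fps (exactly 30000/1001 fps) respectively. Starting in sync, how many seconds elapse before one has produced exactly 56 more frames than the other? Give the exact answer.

The gap grows by |30000/1001 − 30| = 30/1001 frames per second.
Time for a 56-frame gap: 56 ÷ (30/1001) = 28028/15 s.

28028/15 seconds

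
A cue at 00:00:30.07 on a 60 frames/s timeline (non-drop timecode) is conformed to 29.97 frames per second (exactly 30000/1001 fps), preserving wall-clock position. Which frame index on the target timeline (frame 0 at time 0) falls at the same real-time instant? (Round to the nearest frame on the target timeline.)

Source frame index: (0×3600 + 0×60 + 30) × 60 + 7 = 1807.
Real time: 1807 / (60) = 1807/60 s.
Target frame: (1807/60) × (30000/1001) = 69500/77 ≈ 902.597 → 903.

frame 903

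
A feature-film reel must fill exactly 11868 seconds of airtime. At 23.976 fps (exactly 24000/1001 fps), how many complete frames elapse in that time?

284547 frames

Frames = 11868 × 24000/1001 = 284832000/1001 ≈ 284547.4525.
Complete frames: 284547.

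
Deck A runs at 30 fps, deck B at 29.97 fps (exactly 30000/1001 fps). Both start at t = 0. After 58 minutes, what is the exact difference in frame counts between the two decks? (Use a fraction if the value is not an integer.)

58 min = 3480 s.
A emits 30 × 3480 = 104400 frames; B emits 30000/1001 × 3480 = 104400000/1001.
Difference = 104400/1001 frames (≈ 104.2957); B is behind A.

104400/1001 frames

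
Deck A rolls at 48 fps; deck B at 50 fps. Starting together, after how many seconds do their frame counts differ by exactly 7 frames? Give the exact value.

The gap grows by |50 − 48| = 2 frames per second.
Time for a 7-frame gap: 7 ÷ (2) = 3.5 s.

3.5 seconds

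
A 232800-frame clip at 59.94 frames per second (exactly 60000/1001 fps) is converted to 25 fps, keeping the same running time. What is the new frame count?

Target frames = source frames × (target rate / source rate) = 232800 × (25)/(60000/1001) = 232800 × 1001/2400 = 97097.

97097 frames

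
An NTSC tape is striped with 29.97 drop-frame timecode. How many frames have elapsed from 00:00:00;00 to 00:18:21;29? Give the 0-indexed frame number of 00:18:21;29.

33025

Complete 10-minute blocks: 1, each 17982 frames → 17982.
Remaining 8 whole minutes in the current block: 1800 + 7 × 1798 = 14386 frames.
Within the current minute: 21 × 30 + 29 − 2 = 657 (labels ;00/;01 skipped at this minute). Total = 17982 + 14386 + 657 = 33025.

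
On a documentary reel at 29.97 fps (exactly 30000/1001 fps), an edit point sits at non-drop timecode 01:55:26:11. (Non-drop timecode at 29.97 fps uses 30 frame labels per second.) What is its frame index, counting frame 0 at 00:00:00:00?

frame 207791

Total seconds to the label: (1 × 3600 + 55 × 60 + 26) = 6926.
Frame index = 6926 × 30 + 11 = 207791.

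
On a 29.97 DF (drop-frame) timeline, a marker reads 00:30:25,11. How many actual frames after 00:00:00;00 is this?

54707

As if non-drop at 30 labels/s: (0 × 3600 + 30 × 60 + 25) × 30 + 11 = 54761.
Minute boundaries passed: 30; those not divisible by 10: 30 − 3 = 27; dropped labels = 2 × 27 = 54.
Actual frame index = 54761 − 54 = 54707.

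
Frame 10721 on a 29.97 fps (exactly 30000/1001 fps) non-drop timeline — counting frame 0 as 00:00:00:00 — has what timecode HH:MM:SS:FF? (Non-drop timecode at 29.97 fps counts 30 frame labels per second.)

10721 ÷ 30 = 357 full seconds, remainder 11 frames.
357 s = 0 h 5 min 57 s.
Timecode: 00:05:57:11.

00:05:57:11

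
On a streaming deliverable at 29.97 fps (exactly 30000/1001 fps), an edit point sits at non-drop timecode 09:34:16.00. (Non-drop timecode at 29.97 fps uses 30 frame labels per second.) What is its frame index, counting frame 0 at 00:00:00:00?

Total seconds to the label: (9 × 3600 + 34 × 60 + 16) = 34456.
Frame index = 34456 × 30 + 0 = 1033680.

frame 1033680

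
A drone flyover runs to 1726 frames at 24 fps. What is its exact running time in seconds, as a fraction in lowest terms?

863/12 seconds

Running time = 1726 ÷ (24) = 1726 × 1/24 = 863/12 s.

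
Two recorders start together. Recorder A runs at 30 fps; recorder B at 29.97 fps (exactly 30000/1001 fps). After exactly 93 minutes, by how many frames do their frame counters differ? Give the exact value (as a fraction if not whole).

93 min = 5580 s.
A emits 30 × 5580 = 167400 frames; B emits 30000/1001 × 5580 = 167400000/1001.
Difference = 167400/1001 frames (≈ 167.2328); B is behind A.

167400/1001 frames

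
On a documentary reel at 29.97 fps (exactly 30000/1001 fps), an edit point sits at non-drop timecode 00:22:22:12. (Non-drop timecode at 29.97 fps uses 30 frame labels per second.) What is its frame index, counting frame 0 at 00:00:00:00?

Total seconds to the label: (0 × 3600 + 22 × 60 + 22) = 1342.
Frame index = 1342 × 30 + 12 = 40272.

40272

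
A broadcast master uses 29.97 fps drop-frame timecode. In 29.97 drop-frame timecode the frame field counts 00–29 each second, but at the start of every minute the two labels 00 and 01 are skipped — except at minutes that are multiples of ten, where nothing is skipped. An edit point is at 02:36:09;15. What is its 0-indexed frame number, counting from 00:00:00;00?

280803

Complete 10-minute blocks: 15, each 17982 frames → 269730.
Remaining 6 whole minutes in the current block: 1800 + 5 × 1798 = 10790 frames.
Within the current minute: 9 × 30 + 15 − 2 = 283 (labels ;00/;01 skipped at this minute). Total = 269730 + 10790 + 283 = 280803.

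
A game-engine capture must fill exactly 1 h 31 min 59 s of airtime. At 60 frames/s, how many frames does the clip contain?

1 h 31 min 59 s = 5519 s.
Frames = 5519 × 60 = 331140.

331140 frames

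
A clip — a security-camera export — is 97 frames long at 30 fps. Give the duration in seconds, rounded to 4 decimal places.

3.2333 seconds

Running time = 97 × 1/30 = 97/30 s ≈ 3.2333 s.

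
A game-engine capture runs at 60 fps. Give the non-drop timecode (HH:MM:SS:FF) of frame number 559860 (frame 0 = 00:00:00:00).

559860 ÷ 60 = 9331 full seconds, remainder 0 frames.
9331 s = 2 h 35 min 31 s.
Timecode: 02:35:31:00.

02:35:31:00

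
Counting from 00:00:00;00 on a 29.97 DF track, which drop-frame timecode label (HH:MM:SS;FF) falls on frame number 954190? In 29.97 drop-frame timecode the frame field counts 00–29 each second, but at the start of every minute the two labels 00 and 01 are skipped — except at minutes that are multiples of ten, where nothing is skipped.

08:50:38;04

Each 10-minute DF block holds 10 × 60 × 30 − 9 × 2 = 17982 frames. 954190 ÷ 17982 → 53 full blocks, remainder 1144.
Within the partial block the first minute is 1800 frames and each further minute 1798, so 0 further minute boundaries passed. Total skipped labels = 18 × 53 + 2 × 0 = 954.
Non-drop label index = 954190 + 954 = 955144; at 30 labels/s that is 08:50:38:04, i.e. DF 08:50:38;04.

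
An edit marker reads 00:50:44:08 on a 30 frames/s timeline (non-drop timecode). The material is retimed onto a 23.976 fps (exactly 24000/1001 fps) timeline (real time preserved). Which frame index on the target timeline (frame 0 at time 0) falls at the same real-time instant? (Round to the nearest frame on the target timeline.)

Source frame index: (0×3600 + 50×60 + 44) × 30 + 8 = 91328.
Real time: 91328 / (30) = 45664/15 s.
Target frame: (45664/15) × (24000/1001) = 73062400/1001 ≈ 72989.411 → 72989.

frame 72989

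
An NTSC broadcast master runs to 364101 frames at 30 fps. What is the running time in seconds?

Running time = 364101 / (30) = 12136.7 s.

12136.7 seconds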